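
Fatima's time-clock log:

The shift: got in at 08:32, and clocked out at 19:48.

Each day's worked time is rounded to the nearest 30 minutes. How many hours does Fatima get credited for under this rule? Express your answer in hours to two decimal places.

The shift: 08:32–19:48 = 11 h 16 min → rounds to 11 h 30 min

11.50 hours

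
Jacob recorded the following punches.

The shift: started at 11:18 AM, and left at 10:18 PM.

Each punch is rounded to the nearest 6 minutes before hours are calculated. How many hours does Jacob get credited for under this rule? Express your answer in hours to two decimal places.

The shift: in 11:18 AM→11:18 AM, out 10:18 PM→10:18 PM; 11 h 0 min

11.00 hours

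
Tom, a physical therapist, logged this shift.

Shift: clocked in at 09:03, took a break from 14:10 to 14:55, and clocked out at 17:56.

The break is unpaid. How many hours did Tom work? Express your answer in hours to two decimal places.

Shift: 09:03–17:56 = 8 h 53 min; less 45 min break → 8 h 8 min

8.13 hours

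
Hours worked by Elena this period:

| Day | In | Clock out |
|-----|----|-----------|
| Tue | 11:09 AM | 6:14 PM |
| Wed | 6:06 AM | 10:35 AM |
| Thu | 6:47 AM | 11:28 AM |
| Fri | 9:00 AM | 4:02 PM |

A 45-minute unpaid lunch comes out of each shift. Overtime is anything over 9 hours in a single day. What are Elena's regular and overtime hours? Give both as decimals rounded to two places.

Tue: 11:09 AM–6:14 PM = 7 h 5 min; less 45 min break → 6 h 20 min
Wed: 6:06 AM–10:35 AM = 4 h 29 min; less 45 min break → 3 h 44 min
Thu: 6:47 AM–11:28 AM = 4 h 41 min; less 45 min break → 3 h 56 min
Fri: 9:00 AM–4:02 PM = 7 h 2 min; less 45 min break → 6 h 17 min
Tue reg 6 h 20 min / OT 0 h 0 min; Wed reg 3 h 44 min / OT 0 h 0 min; Thu reg 3 h 56 min / OT 0 h 0 min; Fri reg 6 h 17 min / OT 0 h 0 min.
Totals: regular 20 h 17 min, overtime 0 h 0 min.

Regular 20.28 hours, overtime 0.00 hours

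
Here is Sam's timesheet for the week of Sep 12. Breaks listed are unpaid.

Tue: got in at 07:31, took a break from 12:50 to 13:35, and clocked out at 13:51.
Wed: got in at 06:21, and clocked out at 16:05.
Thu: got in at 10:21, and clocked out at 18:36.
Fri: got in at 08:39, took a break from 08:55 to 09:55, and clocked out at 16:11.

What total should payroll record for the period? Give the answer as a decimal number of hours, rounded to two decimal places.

Tue: 07:31–13:51 = 6 h 20 min; less 45 min break → 5 h 35 min
Wed: 06:21–16:05 = 9 h 44 min
Thu: 10:21–18:36 = 8 h 15 min
Fri: 08:39–16:11 = 7 h 32 min; less 60 min break → 6 h 32 min
Total: 5 h 35 min + 9 h 44 min + 8 h 15 min + 6 h 32 min = 30 h 6 min.

30.10 hours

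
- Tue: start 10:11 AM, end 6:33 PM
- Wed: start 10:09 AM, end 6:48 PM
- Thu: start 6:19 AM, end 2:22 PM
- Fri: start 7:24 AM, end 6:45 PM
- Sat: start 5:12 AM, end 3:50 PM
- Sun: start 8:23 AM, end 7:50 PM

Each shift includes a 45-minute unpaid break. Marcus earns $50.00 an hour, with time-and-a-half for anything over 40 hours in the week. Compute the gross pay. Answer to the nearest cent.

Tue: 10:11 AM–6:33 PM = 8 h 22 min; less 45 min break → 7 h 37 min
Wed: 10:09 AM–6:48 PM = 8 h 39 min; less 45 min break → 7 h 54 min
Thu: 6:19 AM–2:22 PM = 8 h 3 min; less 45 min break → 7 h 18 min
Fri: 7:24 AM–6:45 PM = 11 h 21 min; less 45 min break → 10 h 36 min
Sat: 5:12 AM–3:50 PM = 10 h 38 min; less 45 min break → 9 h 53 min
Sun: 8:23 AM–7:50 PM = 11 h 27 min; less 45 min break → 10 h 42 min
Total worked: 54 h 0 min = 3240 min.
Regular 40 h 0 min = 2400 min at $50.00/h; overtime 14 h 0 min = 840 min at $75.00/h.
Pay = (2400 × $50.00 + 840 × $75.00) ÷ 60 = $3050.00.

$3050.00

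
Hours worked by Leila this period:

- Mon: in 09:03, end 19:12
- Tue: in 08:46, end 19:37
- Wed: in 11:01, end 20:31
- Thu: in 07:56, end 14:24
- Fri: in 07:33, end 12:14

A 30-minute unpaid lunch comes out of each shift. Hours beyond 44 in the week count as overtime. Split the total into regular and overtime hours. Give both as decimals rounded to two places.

Regular 39.15 hours, overtime 0.00 hours

Mon: 09:03–19:12 = 10 h 9 min; less 30 min break → 9 h 39 min
Tue: 08:46–19:37 = 10 h 51 min; less 30 min break → 10 h 21 min
Wed: 11:01–20:31 = 9 h 30 min; less 30 min break → 9 h 0 min
Thu: 07:56–14:24 = 6 h 28 min; less 30 min break → 5 h 58 min
Fri: 07:33–12:14 = 4 h 41 min; less 30 min break → 4 h 11 min
Total worked: 39 h 9 min = 39.15 h.
Threshold 44 h → overtime 0 h 0 min, regular 39 h 9 min.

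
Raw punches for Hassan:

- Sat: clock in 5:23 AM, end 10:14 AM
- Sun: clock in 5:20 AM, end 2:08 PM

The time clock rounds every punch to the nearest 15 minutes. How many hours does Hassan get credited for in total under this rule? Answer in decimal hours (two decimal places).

Sat: in 5:23 AM→5:30 AM, out 10:14 AM→10:15 AM; 4 h 45 min
Sun: in 5:20 AM→5:15 AM, out 2:08 PM→2:15 PM; 9 h 0 min
Total credited: 13 h 45 min.

13.75 hours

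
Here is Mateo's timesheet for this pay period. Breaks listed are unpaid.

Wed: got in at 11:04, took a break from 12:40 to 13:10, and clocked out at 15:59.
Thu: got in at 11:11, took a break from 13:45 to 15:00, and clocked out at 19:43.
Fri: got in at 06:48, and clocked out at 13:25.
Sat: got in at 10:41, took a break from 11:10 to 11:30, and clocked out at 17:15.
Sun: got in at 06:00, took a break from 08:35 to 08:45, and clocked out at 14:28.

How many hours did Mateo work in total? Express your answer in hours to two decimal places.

32.85 hours

Wed: 11:04–15:59 = 4 h 55 min; less 30 min break → 4 h 25 min
Thu: 11:11–19:43 = 8 h 32 min; less 75 min break → 7 h 17 min
Fri: 06:48–13:25 = 6 h 37 min
Sat: 10:41–17:15 = 6 h 34 min; less 20 min break → 6 h 14 min
Sun: 06:00–14:28 = 8 h 28 min; less 10 min break → 8 h 18 min
Total: 4 h 25 min + 7 h 17 min + 6 h 37 min + 6 h 14 min + 8 h 18 min = 32 h 51 min.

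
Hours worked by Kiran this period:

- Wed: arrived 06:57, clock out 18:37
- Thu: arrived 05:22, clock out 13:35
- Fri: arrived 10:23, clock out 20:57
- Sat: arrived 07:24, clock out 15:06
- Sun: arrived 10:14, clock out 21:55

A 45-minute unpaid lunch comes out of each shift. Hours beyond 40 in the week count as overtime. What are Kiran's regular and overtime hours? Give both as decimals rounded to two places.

Regular 40.00 hours, overtime 6.08 hours

Wed: 06:57–18:37 = 11 h 40 min; less 45 min break → 10 h 55 min
Thu: 05:22–13:35 = 8 h 13 min; less 45 min break → 7 h 28 min
Fri: 10:23–20:57 = 10 h 34 min; less 45 min break → 9 h 49 min
Sat: 07:24–15:06 = 7 h 42 min; less 45 min break → 6 h 57 min
Sun: 10:14–21:55 = 11 h 41 min; less 45 min break → 10 h 56 min
Total worked: 46 h 5 min = 46.08 h.
Threshold 40 h → overtime 6 h 5 min, regular 40 h 0 min.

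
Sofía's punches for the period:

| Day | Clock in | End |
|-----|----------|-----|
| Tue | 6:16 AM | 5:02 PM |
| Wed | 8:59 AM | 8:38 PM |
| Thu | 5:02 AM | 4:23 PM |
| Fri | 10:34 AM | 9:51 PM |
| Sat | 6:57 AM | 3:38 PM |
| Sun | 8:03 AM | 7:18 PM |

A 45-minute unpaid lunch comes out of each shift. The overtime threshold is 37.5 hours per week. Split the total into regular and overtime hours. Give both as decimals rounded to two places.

Tue: 6:16 AM–5:02 PM = 10 h 46 min; less 45 min break → 10 h 1 min
Wed: 8:59 AM–8:38 PM = 11 h 39 min; less 45 min break → 10 h 54 min
Thu: 5:02 AM–4:23 PM = 11 h 21 min; less 45 min break → 10 h 36 min
Fri: 10:34 AM–9:51 PM = 11 h 17 min; less 45 min break → 10 h 32 min
Sat: 6:57 AM–3:38 PM = 8 h 41 min; less 45 min break → 7 h 56 min
Sun: 8:03 AM–7:18 PM = 11 h 15 min; less 45 min break → 10 h 30 min
Total worked: 60 h 29 min = 60.48 h.
Threshold 37.5 h → overtime 22 h 59 min, regular 37 h 30 min.

Regular 37.50 hours, overtime 22.98 hours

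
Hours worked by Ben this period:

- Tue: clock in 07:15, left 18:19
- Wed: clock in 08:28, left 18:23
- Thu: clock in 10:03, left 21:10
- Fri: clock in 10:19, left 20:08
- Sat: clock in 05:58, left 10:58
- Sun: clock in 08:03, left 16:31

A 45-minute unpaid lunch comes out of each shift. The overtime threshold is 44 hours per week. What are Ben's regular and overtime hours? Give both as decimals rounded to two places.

Tue: 07:15–18:19 = 11 h 4 min; less 45 min break → 10 h 19 min
Wed: 08:28–18:23 = 9 h 55 min; less 45 min break → 9 h 10 min
Thu: 10:03–21:10 = 11 h 7 min; less 45 min break → 10 h 22 min
Fri: 10:19–20:08 = 9 h 49 min; less 45 min break → 9 h 4 min
Sat: 05:58–10:58 = 5 h 0 min; less 45 min break → 4 h 15 min
Sun: 08:03–16:31 = 8 h 28 min; less 45 min break → 7 h 43 min
Total worked: 50 h 53 min = 50.88 h.
Threshold 44 h → overtime 6 h 53 min, regular 44 h 0 min.

Regular 44.00 hours, overtime 6.88 hours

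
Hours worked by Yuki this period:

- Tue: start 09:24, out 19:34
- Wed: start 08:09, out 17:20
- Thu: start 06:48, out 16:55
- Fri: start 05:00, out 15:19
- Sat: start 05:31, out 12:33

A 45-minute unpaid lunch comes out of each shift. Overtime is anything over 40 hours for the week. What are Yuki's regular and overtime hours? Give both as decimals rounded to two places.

Tue: 09:24–19:34 = 10 h 10 min; less 45 min break → 9 h 25 min
Wed: 08:09–17:20 = 9 h 11 min; less 45 min break → 8 h 26 min
Thu: 06:48–16:55 = 10 h 7 min; less 45 min break → 9 h 22 min
Fri: 05:00–15:19 = 10 h 19 min; less 45 min break → 9 h 34 min
Sat: 05:31–12:33 = 7 h 2 min; less 45 min break → 6 h 17 min
Total worked: 43 h 4 min = 43.07 h.
Threshold 40 h → overtime 3 h 4 min, regular 40 h 0 min.

Regular 40.00 hours, overtime 3.07 hours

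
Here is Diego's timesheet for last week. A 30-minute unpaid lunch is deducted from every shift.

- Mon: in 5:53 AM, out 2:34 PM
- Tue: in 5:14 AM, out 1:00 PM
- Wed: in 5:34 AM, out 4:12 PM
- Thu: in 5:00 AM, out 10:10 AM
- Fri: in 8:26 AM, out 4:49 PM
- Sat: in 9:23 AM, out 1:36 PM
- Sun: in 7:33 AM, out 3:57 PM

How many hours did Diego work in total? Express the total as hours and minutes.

49 h 45 min

Mon: 5:53 AM–2:34 PM = 8 h 41 min; less 30 min break → 8 h 11 min
Tue: 5:14 AM–1:00 PM = 7 h 46 min; less 30 min break → 7 h 16 min
Wed: 5:34 AM–4:12 PM = 10 h 38 min; less 30 min break → 10 h 8 min
Thu: 5:00 AM–10:10 AM = 5 h 10 min; less 30 min break → 4 h 40 min
Fri: 8:26 AM–4:49 PM = 8 h 23 min; less 30 min break → 7 h 53 min
Sat: 9:23 AM–1:36 PM = 4 h 13 min; less 30 min break → 3 h 43 min
Sun: 7:33 AM–3:57 PM = 8 h 24 min; less 30 min break → 7 h 54 min
Total: 8 h 11 min + 7 h 16 min + 10 h 8 min + 4 h 40 min + 7 h 53 min + 3 h 43 min + 7 h 54 min = 49 h 45 min.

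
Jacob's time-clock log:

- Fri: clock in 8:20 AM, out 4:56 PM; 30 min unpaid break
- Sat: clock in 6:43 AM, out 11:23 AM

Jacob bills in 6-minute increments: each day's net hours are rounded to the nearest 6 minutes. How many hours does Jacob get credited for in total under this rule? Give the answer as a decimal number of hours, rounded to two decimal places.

12.80 hours

Fri: 8:20 AM–4:56 PM = 8 h 36 min − 30 min = 8 h 6 min → rounds to 8 h 6 min
Sat: 6:43 AM–11:23 AM = 4 h 40 min → rounds to 4 h 42 min
Total credited: 12 h 48 min.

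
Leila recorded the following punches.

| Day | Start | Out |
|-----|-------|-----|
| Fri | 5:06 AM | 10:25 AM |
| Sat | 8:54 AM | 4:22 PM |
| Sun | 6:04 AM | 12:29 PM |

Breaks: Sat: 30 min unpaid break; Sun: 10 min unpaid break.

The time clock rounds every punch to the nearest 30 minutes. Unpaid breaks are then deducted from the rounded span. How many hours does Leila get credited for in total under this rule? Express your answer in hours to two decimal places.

Fri: in 5:06 AM→5:00 AM, out 10:25 AM→10:30 AM; 5 h 30 min
Sat: in 8:54 AM→9:00 AM, out 4:22 PM→4:30 PM; 7 h 30 min − 30 min = 7 h 0 min
Sun: in 6:04 AM→6:00 AM, out 12:29 PM→12:30 PM; 6 h 30 min − 10 min = 6 h 20 min
Total credited: 18 h 50 min.

18.83 hours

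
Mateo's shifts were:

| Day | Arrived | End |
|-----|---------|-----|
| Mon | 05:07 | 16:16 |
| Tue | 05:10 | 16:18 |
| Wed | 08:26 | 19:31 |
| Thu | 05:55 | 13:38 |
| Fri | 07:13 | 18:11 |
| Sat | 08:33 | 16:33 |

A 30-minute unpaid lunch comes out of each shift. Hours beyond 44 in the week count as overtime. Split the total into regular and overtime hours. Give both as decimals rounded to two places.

Regular 44.00 hours, overtime 13.05 hours

Mon: 05:07–16:16 = 11 h 9 min; less 30 min break → 10 h 39 min
Tue: 05:10–16:18 = 11 h 8 min; less 30 min break → 10 h 38 min
Wed: 08:26–19:31 = 11 h 5 min; less 30 min break → 10 h 35 min
Thu: 05:55–13:38 = 7 h 43 min; less 30 min break → 7 h 13 min
Fri: 07:13–18:11 = 10 h 58 min; less 30 min break → 10 h 28 min
Sat: 08:33–16:33 = 8 h 0 min; less 30 min break → 7 h 30 min
Total worked: 57 h 3 min = 57.05 h.
Threshold 44 h → overtime 13 h 3 min, regular 44 h 0 min.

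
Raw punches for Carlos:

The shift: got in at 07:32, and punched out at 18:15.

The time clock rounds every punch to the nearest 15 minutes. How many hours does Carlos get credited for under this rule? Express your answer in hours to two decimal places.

The shift: in 07:32→07:30, out 18:15→18:15; 10 h 45 min

10.75 hours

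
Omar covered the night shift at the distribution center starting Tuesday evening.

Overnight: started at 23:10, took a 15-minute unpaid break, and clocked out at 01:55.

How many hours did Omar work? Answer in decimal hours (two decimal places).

2.50 hours

Overnight: 23:10 → midnight = 0 h 50 min; midnight → 01:55 = 1 h 55 min; span 2 h 45 min; less 15 min break → 2 h 30 min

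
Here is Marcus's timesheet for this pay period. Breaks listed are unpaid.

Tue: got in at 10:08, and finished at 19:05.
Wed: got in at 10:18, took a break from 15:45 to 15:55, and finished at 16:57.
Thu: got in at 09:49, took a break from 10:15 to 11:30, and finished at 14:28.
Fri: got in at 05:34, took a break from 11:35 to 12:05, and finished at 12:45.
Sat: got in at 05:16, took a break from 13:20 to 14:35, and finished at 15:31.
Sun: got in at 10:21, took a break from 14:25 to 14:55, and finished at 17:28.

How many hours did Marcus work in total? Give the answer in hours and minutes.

41 h 8 min

Tue: 10:08–19:05 = 8 h 57 min
Wed: 10:18–16:57 = 6 h 39 min; less 10 min break → 6 h 29 min
Thu: 09:49–14:28 = 4 h 39 min; less 75 min break → 3 h 24 min
Fri: 05:34–12:45 = 7 h 11 min; less 30 min break → 6 h 41 min
Sat: 05:16–15:31 = 10 h 15 min; less 75 min break → 9 h 0 min
Sun: 10:21–17:28 = 7 h 7 min; less 30 min break → 6 h 37 min
Total: 8 h 57 min + 6 h 29 min + 3 h 24 min + 6 h 41 min + 9 h 0 min + 6 h 37 min = 41 h 8 min.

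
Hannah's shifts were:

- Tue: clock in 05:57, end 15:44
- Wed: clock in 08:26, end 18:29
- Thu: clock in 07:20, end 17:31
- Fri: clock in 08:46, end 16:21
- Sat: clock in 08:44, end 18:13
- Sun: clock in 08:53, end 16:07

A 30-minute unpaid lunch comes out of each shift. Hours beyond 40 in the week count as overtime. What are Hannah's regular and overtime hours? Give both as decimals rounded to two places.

Tue: 05:57–15:44 = 9 h 47 min; less 30 min break → 9 h 17 min
Wed: 08:26–18:29 = 10 h 3 min; less 30 min break → 9 h 33 min
Thu: 07:20–17:31 = 10 h 11 min; less 30 min break → 9 h 41 min
Fri: 08:46–16:21 = 7 h 35 min; less 30 min break → 7 h 5 min
Sat: 08:44–18:13 = 9 h 29 min; less 30 min break → 8 h 59 min
Sun: 08:53–16:07 = 7 h 14 min; less 30 min break → 6 h 44 min
Total worked: 51 h 19 min = 51.32 h.
Threshold 40 h → overtime 11 h 19 min, regular 40 h 0 min.

Regular 40.00 hours, overtime 11.32 hours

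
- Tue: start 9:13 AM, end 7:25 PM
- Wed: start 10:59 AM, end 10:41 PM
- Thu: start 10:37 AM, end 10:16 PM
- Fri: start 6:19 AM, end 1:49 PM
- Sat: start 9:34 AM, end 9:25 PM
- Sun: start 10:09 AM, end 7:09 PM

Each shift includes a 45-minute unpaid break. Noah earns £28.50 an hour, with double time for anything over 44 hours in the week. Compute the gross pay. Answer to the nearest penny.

Tue: 9:13 AM–7:25 PM = 10 h 12 min; less 45 min break → 9 h 27 min
Wed: 10:59 AM–10:41 PM = 11 h 42 min; less 45 min break → 10 h 57 min
Thu: 10:37 AM–10:16 PM = 11 h 39 min; less 45 min break → 10 h 54 min
Fri: 6:19 AM–1:49 PM = 7 h 30 min; less 45 min break → 6 h 45 min
Sat: 9:34 AM–9:25 PM = 11 h 51 min; less 45 min break → 11 h 6 min
Sun: 10:09 AM–7:09 PM = 9 h 0 min; less 45 min break → 8 h 15 min
Total worked: 57 h 24 min = 3444 min.
Regular 44 h 0 min = 2640 min at £28.50/h; overtime 13 h 24 min = 804 min at £57.00/h.
Pay = (2640 × £28.50 + 804 × £57.00) ÷ 60 = £2017.80.

£2017.80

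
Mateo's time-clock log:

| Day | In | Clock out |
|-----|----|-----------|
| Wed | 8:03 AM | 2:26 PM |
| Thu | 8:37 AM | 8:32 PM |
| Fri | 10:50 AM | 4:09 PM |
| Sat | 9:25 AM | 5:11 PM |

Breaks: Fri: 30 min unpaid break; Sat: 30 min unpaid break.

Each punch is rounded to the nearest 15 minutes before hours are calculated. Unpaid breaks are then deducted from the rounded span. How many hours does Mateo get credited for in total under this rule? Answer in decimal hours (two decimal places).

Wed: in 8:03 AM→8:00 AM, out 2:26 PM→2:30 PM; 6 h 30 min
Thu: in 8:37 AM→8:30 AM, out 8:32 PM→8:30 PM; 12 h 0 min
Fri: in 10:50 AM→10:45 AM, out 4:09 PM→4:15 PM; 5 h 30 min − 30 min = 5 h 0 min
Sat: in 9:25 AM→9:30 AM, out 5:11 PM→5:15 PM; 7 h 45 min − 30 min = 7 h 15 min
Total credited: 30 h 45 min.

30.75 hours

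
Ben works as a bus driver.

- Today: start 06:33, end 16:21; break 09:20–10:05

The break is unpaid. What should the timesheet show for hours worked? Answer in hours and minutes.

Today: 06:33–16:21 = 9 h 48 min; less 45 min break → 9 h 3 min

9 h 3 min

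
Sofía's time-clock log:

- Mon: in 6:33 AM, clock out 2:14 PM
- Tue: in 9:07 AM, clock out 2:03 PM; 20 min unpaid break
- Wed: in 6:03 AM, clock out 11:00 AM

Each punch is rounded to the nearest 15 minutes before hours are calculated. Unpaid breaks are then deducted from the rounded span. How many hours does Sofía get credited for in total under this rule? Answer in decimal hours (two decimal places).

Mon: in 6:33 AM→6:30 AM, out 2:14 PM→2:15 PM; 7 h 45 min
Tue: in 9:07 AM→9:00 AM, out 2:03 PM→2:00 PM; 5 h 0 min − 20 min = 4 h 40 min
Wed: in 6:03 AM→6:00 AM, out 11:00 AM→11:00 AM; 5 h 0 min
Total credited: 17 h 25 min.

17.42 hours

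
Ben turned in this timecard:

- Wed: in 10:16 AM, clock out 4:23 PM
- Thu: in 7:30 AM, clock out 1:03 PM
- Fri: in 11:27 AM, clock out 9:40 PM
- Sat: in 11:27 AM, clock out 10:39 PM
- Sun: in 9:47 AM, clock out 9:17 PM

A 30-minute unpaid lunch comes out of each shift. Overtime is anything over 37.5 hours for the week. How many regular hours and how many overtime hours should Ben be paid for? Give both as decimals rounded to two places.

Regular 37.50 hours, overtime 4.58 hours

Wed: 10:16 AM–4:23 PM = 6 h 7 min; less 30 min break → 5 h 37 min
Thu: 7:30 AM–1:03 PM = 5 h 33 min; less 30 min break → 5 h 3 min
Fri: 11:27 AM–9:40 PM = 10 h 13 min; less 30 min break → 9 h 43 min
Sat: 11:27 AM–10:39 PM = 11 h 12 min; less 30 min break → 10 h 42 min
Sun: 9:47 AM–9:17 PM = 11 h 30 min; less 30 min break → 11 h 0 min
Total worked: 42 h 5 min = 42.08 h.
Threshold 37.5 h → overtime 4 h 35 min, regular 37 h 30 min.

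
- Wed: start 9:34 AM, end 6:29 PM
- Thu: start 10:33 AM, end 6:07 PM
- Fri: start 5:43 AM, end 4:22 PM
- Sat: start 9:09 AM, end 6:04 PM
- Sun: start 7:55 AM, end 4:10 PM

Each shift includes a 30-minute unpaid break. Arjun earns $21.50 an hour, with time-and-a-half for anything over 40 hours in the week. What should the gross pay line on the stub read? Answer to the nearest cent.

Wed: 9:34 AM–6:29 PM = 8 h 55 min; less 30 min break → 8 h 25 min
Thu: 10:33 AM–6:07 PM = 7 h 34 min; less 30 min break → 7 h 4 min
Fri: 5:43 AM–4:22 PM = 10 h 39 min; less 30 min break → 10 h 9 min
Sat: 9:09 AM–6:04 PM = 8 h 55 min; less 30 min break → 8 h 25 min
Sun: 7:55 AM–4:10 PM = 8 h 15 min; less 30 min break → 7 h 45 min
Total worked: 41 h 48 min = 2508 min.
Regular 40 h 0 min = 2400 min at $21.50/h; overtime 1 h 48 min = 108 min at $32.25/h.
Pay = (2400 × $21.50 + 108 × $32.25) ÷ 60 = $918.05.

$918.05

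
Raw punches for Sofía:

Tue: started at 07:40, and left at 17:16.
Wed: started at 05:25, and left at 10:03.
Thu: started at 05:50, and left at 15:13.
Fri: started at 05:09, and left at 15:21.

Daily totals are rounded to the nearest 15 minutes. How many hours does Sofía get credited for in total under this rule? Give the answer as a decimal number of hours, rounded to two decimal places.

34.00 hours

Tue: 07:40–17:16 = 9 h 36 min → rounds to 9 h 30 min
Wed: 05:25–10:03 = 4 h 38 min → rounds to 4 h 45 min
Thu: 05:50–15:13 = 9 h 23 min → rounds to 9 h 30 min
Fri: 05:09–15:21 = 10 h 12 min → rounds to 10 h 15 min
Total credited: 34 h 0 min.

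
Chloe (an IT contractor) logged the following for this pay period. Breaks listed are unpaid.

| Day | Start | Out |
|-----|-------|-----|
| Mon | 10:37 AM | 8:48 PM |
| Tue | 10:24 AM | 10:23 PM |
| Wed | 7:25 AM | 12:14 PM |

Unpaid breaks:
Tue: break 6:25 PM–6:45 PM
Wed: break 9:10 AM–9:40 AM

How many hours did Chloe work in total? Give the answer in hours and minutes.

26 h 9 min

Mon: 10:37 AM–8:48 PM = 10 h 11 min
Tue: 10:24 AM–10:23 PM = 11 h 59 min; less 20 min break → 11 h 39 min
Wed: 7:25 AM–12:14 PM = 4 h 49 min; less 30 min break → 4 h 19 min
Total: 10 h 11 min + 11 h 39 min + 4 h 19 min = 26 h 9 min.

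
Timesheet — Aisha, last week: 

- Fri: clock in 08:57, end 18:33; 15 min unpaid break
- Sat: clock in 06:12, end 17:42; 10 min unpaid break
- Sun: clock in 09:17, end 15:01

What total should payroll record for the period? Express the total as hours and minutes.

26 h 25 min

Fri: 08:57–18:33 = 9 h 36 min; less 15 min break → 9 h 21 min
Sat: 06:12–17:42 = 11 h 30 min; less 10 min break → 11 h 20 min
Sun: 09:17–15:01 = 5 h 44 min
Total: 9 h 21 min + 11 h 20 min + 5 h 44 min = 26 h 25 min.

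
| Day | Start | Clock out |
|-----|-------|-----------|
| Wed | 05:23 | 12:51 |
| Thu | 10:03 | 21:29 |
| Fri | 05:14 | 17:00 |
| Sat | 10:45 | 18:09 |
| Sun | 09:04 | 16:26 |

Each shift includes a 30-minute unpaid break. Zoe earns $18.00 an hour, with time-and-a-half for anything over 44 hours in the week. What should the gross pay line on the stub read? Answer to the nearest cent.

Wed: 05:23–12:51 = 7 h 28 min; less 30 min break → 6 h 58 min
Thu: 10:03–21:29 = 11 h 26 min; less 30 min break → 10 h 56 min
Fri: 05:14–17:00 = 11 h 46 min; less 30 min break → 11 h 16 min
Sat: 10:45–18:09 = 7 h 24 min; less 30 min break → 6 h 54 min
Sun: 09:04–16:26 = 7 h 22 min; less 30 min break → 6 h 52 min
Total worked: 42 h 56 min = 2576 min.
Regular 42 h 56 min = 2576 min at $18.00/h; overtime 0 h 0 min = 0 min at $27.00/h.
Pay = (2576 × $18.00 + 0 × $27.00) ÷ 60 = $772.80.

$772.80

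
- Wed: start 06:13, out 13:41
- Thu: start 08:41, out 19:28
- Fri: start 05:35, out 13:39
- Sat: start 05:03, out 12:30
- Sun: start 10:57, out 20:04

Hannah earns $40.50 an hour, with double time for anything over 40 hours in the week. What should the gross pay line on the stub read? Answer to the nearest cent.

Wed: 06:13–13:41 = 7 h 28 min
Thu: 08:41–19:28 = 10 h 47 min
Fri: 05:35–13:39 = 8 h 4 min
Sat: 05:03–12:30 = 7 h 27 min
Sun: 10:57–20:04 = 9 h 7 min
Total worked: 42 h 53 min = 2573 min.
Regular 40 h 0 min = 2400 min at $40.50/h; overtime 2 h 53 min = 173 min at $81.00/h.
Pay = (2400 × $40.50 + 173 × $81.00) ÷ 60 = $1853.55.

$1853.55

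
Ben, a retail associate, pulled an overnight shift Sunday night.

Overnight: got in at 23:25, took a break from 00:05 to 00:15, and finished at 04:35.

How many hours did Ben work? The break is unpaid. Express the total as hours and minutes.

5 h 0 min

Overnight: 23:25 → midnight = 0 h 35 min; midnight → 04:35 = 4 h 35 min; span 5 h 10 min; less 10 min break → 5 h 0 min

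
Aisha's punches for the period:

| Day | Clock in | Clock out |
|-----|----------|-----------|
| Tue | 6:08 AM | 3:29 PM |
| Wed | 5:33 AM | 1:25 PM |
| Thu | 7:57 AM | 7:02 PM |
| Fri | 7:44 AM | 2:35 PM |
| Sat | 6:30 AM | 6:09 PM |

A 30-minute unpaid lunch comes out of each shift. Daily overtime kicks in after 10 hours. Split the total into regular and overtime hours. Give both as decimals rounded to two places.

Tue: 6:08 AM–3:29 PM = 9 h 21 min; less 30 min break → 8 h 51 min
Wed: 5:33 AM–1:25 PM = 7 h 52 min; less 30 min break → 7 h 22 min
Thu: 7:57 AM–7:02 PM = 11 h 5 min; less 30 min break → 10 h 35 min
Fri: 7:44 AM–2:35 PM = 6 h 51 min; less 30 min break → 6 h 21 min
Sat: 6:30 AM–6:09 PM = 11 h 39 min; less 30 min break → 11 h 9 min
Tue reg 8 h 51 min / OT 0 h 0 min; Wed reg 7 h 22 min / OT 0 h 0 min; Thu reg 10 h 0 min / OT 0 h 35 min; Fri reg 6 h 21 min / OT 0 h 0 min; Sat reg 10 h 0 min / OT 1 h 9 min.
Totals: regular 42 h 34 min, overtime 1 h 44 min.

Regular 42.57 hours, overtime 1.73 hours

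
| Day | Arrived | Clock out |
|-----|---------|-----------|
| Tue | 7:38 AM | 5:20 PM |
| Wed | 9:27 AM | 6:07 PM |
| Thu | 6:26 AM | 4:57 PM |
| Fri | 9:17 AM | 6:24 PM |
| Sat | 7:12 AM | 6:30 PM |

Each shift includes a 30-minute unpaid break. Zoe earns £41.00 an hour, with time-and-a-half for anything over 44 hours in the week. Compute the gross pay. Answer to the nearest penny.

£1976.20

Tue: 7:38 AM–5:20 PM = 9 h 42 min; less 30 min break → 9 h 12 min
Wed: 9:27 AM–6:07 PM = 8 h 40 min; less 30 min break → 8 h 10 min
Thu: 6:26 AM–4:57 PM = 10 h 31 min; less 30 min break → 10 h 1 min
Fri: 9:17 AM–6:24 PM = 9 h 7 min; less 30 min break → 8 h 37 min
Sat: 7:12 AM–6:30 PM = 11 h 18 min; less 30 min break → 10 h 48 min
Total worked: 46 h 48 min = 2808 min.
Regular 44 h 0 min = 2640 min at £41.00/h; overtime 2 h 48 min = 168 min at £61.50/h.
Pay = (2640 × £41.00 + 168 × £61.50) ÷ 60 = £1976.20.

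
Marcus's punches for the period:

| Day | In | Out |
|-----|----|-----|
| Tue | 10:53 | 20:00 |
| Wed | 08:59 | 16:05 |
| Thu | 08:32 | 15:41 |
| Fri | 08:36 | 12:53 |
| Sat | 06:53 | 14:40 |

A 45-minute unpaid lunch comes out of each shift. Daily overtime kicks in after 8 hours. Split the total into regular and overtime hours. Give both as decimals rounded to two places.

Tue: 10:53–20:00 = 9 h 7 min; less 45 min break → 8 h 22 min
Wed: 08:59–16:05 = 7 h 6 min; less 45 min break → 6 h 21 min
Thu: 08:32–15:41 = 7 h 9 min; less 45 min break → 6 h 24 min
Fri: 08:36–12:53 = 4 h 17 min; less 45 min break → 3 h 32 min
Sat: 06:53–14:40 = 7 h 47 min; less 45 min break → 7 h 2 min
Tue reg 8 h 0 min / OT 0 h 22 min; Wed reg 6 h 21 min / OT 0 h 0 min; Thu reg 6 h 24 min / OT 0 h 0 min; Fri reg 3 h 32 min / OT 0 h 0 min; Sat reg 7 h 2 min / OT 0 h 0 min.
Totals: regular 31 h 19 min, overtime 0 h 22 min.

Regular 31.32 hours, overtime 0.37 hours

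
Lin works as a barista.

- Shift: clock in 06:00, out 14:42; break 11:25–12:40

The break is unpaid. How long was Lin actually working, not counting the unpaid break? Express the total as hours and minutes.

7 h 27 min

Shift: 06:00–14:42 = 8 h 42 min; less 75 min break → 7 h 27 min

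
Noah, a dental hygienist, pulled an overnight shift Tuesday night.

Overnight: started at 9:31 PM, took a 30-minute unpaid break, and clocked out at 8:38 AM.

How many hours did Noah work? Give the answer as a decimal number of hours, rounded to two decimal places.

10.62 hours

Overnight: 9:31 PM → midnight = 2 h 29 min; midnight → 8:38 AM = 8 h 38 min; span 11 h 7 min; less 30 min break → 10 h 37 min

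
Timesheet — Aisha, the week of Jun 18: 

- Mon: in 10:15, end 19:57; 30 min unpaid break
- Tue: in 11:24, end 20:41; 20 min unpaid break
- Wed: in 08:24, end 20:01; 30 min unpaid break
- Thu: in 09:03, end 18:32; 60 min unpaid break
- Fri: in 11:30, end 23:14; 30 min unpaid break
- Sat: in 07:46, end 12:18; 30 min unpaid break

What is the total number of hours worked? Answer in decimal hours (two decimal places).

Mon: 10:15–19:57 = 9 h 42 min; less 30 min break → 9 h 12 min
Tue: 11:24–20:41 = 9 h 17 min; less 20 min break → 8 h 57 min
Wed: 08:24–20:01 = 11 h 37 min; less 30 min break → 11 h 7 min
Thu: 09:03–18:32 = 9 h 29 min; less 60 min break → 8 h 29 min
Fri: 11:30–23:14 = 11 h 44 min; less 30 min break → 11 h 14 min
Sat: 07:46–12:18 = 4 h 32 min; less 30 min break → 4 h 2 min
Total: 9 h 12 min + 8 h 57 min + 11 h 7 min + 8 h 29 min + 11 h 14 min + 4 h 2 min = 53 h 1 min.

53.02 hours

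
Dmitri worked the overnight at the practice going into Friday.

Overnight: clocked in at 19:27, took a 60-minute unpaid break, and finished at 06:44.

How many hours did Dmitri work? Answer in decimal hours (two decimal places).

10.28 hours

Overnight: 19:27 → midnight = 4 h 33 min; midnight → 06:44 = 6 h 44 min; span 11 h 17 min; less 60 min break → 10 h 17 min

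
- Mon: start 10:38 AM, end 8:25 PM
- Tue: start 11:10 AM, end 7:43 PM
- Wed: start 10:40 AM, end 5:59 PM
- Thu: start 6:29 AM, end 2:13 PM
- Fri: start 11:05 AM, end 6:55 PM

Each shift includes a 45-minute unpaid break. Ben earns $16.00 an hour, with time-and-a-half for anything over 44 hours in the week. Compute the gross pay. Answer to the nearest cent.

Mon: 10:38 AM–8:25 PM = 9 h 47 min; less 45 min break → 9 h 2 min
Tue: 11:10 AM–7:43 PM = 8 h 33 min; less 45 min break → 7 h 48 min
Wed: 10:40 AM–5:59 PM = 7 h 19 min; less 45 min break → 6 h 34 min
Thu: 6:29 AM–2:13 PM = 7 h 44 min; less 45 min break → 6 h 59 min
Fri: 11:05 AM–6:55 PM = 7 h 50 min; less 45 min break → 7 h 5 min
Total worked: 37 h 28 min = 2248 min.
Regular 37 h 28 min = 2248 min at $16.00/h; overtime 0 h 0 min = 0 min at $24.00/h.
Pay = (2248 × $16.00 + 0 × $24.00) ÷ 60 = $599.47.

$599.47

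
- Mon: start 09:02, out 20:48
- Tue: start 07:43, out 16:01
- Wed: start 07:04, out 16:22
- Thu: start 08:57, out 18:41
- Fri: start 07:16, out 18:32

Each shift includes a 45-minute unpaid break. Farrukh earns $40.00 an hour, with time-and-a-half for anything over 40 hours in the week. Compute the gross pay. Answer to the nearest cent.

Mon: 09:02–20:48 = 11 h 46 min; less 45 min break → 11 h 1 min
Tue: 07:43–16:01 = 8 h 18 min; less 45 min break → 7 h 33 min
Wed: 07:04–16:22 = 9 h 18 min; less 45 min break → 8 h 33 min
Thu: 08:57–18:41 = 9 h 44 min; less 45 min break → 8 h 59 min
Fri: 07:16–18:32 = 11 h 16 min; less 45 min break → 10 h 31 min
Total worked: 46 h 37 min = 2797 min.
Regular 40 h 0 min = 2400 min at $40.00/h; overtime 6 h 37 min = 397 min at $60.00/h.
Pay = (2400 × $40.00 + 397 × $60.00) ÷ 60 = $1997.00.

$1997.00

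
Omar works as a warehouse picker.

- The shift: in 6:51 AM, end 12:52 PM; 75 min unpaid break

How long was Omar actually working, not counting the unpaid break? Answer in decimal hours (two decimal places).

The shift: 6:51 AM–12:52 PM = 6 h 1 min; less 75 min break → 4 h 46 min

4.77 hours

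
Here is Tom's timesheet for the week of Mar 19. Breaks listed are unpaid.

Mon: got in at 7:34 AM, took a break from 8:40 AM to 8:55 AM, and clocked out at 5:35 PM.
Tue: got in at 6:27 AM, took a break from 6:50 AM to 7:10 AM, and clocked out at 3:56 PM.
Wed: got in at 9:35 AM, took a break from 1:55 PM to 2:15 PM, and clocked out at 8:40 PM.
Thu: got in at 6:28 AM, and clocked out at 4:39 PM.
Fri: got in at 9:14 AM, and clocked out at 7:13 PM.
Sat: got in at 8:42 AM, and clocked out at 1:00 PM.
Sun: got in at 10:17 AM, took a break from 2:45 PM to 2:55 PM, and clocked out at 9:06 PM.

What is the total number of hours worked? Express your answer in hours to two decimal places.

64.78 hours

Mon: 7:34 AM–5:35 PM = 10 h 1 min; less 15 min break → 9 h 46 min
Tue: 6:27 AM–3:56 PM = 9 h 29 min; less 20 min break → 9 h 9 min
Wed: 9:35 AM–8:40 PM = 11 h 5 min; less 20 min break → 10 h 45 min
Thu: 6:28 AM–4:39 PM = 10 h 11 min
Fri: 9:14 AM–7:13 PM = 9 h 59 min
Sat: 8:42 AM–1:00 PM = 4 h 18 min
Sun: 10:17 AM–9:06 PM = 10 h 49 min; less 10 min break → 10 h 39 min
Total: 9 h 46 min + 9 h 9 min + 10 h 45 min + 10 h 11 min + 9 h 59 min + 4 h 18 min + 10 h 39 min = 64 h 47 min.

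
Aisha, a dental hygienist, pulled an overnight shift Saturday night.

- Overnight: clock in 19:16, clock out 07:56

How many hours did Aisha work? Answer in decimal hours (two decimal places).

Overnight: 19:16 → midnight = 4 h 44 min; midnight → 07:56 = 7 h 56 min; span 12 h 40 min

12.67 hours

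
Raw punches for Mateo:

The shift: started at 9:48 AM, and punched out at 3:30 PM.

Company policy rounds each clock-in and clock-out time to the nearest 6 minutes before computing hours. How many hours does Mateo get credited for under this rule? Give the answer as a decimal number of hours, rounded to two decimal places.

5.70 hours

The shift: in 9:48 AM→9:48 AM, out 3:30 PM→3:30 PM; 5 h 42 min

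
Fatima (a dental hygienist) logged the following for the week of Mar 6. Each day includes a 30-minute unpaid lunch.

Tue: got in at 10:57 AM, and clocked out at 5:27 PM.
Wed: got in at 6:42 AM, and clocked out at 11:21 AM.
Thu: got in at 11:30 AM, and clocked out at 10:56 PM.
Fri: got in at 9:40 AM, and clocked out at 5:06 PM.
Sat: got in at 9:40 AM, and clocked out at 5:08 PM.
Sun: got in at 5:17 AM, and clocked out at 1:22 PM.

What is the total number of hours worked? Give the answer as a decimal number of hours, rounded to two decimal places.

Tue: 10:57 AM–5:27 PM = 6 h 30 min; less 30 min break → 6 h 0 min
Wed: 6:42 AM–11:21 AM = 4 h 39 min; less 30 min break → 4 h 9 min
Thu: 11:30 AM–10:56 PM = 11 h 26 min; less 30 min break → 10 h 56 min
Fri: 9:40 AM–5:06 PM = 7 h 26 min; less 30 min break → 6 h 56 min
Sat: 9:40 AM–5:08 PM = 7 h 28 min; less 30 min break → 6 h 58 min
Sun: 5:17 AM–1:22 PM = 8 h 5 min; less 30 min break → 7 h 35 min
Total: 6 h 0 min + 4 h 9 min + 10 h 56 min + 6 h 56 min + 6 h 58 min + 7 h 35 min = 42 h 34 min.

42.57 hours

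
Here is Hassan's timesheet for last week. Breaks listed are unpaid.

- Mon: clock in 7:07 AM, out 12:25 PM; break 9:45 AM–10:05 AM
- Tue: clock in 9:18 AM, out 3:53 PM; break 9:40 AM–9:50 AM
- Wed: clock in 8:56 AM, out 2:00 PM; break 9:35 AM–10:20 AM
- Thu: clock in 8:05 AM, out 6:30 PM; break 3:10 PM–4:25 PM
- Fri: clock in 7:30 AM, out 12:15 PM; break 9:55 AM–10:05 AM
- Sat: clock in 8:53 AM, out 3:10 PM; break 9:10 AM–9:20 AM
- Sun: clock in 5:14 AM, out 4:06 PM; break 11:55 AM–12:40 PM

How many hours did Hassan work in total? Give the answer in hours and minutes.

45 h 41 min

Mon: 7:07 AM–12:25 PM = 5 h 18 min; less 20 min break → 4 h 58 min
Tue: 9:18 AM–3:53 PM = 6 h 35 min; less 10 min break → 6 h 25 min
Wed: 8:56 AM–2:00 PM = 5 h 4 min; less 45 min break → 4 h 19 min
Thu: 8:05 AM–6:30 PM = 10 h 25 min; less 75 min break → 9 h 10 min
Fri: 7:30 AM–12:15 PM = 4 h 45 min; less 10 min break → 4 h 35 min
Sat: 8:53 AM–3:10 PM = 6 h 17 min; less 10 min break → 6 h 7 min
Sun: 5:14 AM–4:06 PM = 10 h 52 min; less 45 min break → 10 h 7 min
Total: 4 h 58 min + 6 h 25 min + 4 h 19 min + 9 h 10 min + 4 h 35 min + 6 h 7 min + 10 h 7 min = 45 h 41 min.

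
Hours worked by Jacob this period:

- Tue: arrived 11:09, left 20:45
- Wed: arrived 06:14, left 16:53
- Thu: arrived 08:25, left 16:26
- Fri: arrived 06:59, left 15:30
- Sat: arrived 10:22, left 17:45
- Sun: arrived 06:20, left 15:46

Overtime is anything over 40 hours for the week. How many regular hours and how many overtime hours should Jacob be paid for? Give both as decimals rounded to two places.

Tue: 11:09–20:45 = 9 h 36 min
Wed: 06:14–16:53 = 10 h 39 min
Thu: 08:25–16:26 = 8 h 1 min
Fri: 06:59–15:30 = 8 h 31 min
Sat: 10:22–17:45 = 7 h 23 min
Sun: 06:20–15:46 = 9 h 26 min
Total worked: 53 h 36 min = 53.60 h.
Threshold 40 h → overtime 13 h 36 min, regular 40 h 0 min.

Regular 40.00 hours, overtime 13.60 hours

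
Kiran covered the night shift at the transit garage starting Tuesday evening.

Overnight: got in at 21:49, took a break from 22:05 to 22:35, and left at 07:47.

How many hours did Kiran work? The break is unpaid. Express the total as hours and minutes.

9 h 28 min

Overnight: 21:49 → midnight = 2 h 11 min; midnight → 07:47 = 7 h 47 min; span 9 h 58 min; less 30 min break → 9 h 28 min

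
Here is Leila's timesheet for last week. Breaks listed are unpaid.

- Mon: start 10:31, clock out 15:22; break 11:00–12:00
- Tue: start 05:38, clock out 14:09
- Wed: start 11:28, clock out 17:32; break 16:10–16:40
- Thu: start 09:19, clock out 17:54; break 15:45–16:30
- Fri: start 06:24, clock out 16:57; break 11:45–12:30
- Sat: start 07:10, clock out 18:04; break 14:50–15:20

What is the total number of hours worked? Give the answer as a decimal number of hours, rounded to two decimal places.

Mon: 10:31–15:22 = 4 h 51 min; less 60 min break → 3 h 51 min
Tue: 05:38–14:09 = 8 h 31 min
Wed: 11:28–17:32 = 6 h 4 min; less 30 min break → 5 h 34 min
Thu: 09:19–17:54 = 8 h 35 min; less 45 min break → 7 h 50 min
Fri: 06:24–16:57 = 10 h 33 min; less 45 min break → 9 h 48 min
Sat: 07:10–18:04 = 10 h 54 min; less 30 min break → 10 h 24 min
Total: 3 h 51 min + 8 h 31 min + 5 h 34 min + 7 h 50 min + 9 h 48 min + 10 h 24 min = 45 h 58 min.

45.97 hours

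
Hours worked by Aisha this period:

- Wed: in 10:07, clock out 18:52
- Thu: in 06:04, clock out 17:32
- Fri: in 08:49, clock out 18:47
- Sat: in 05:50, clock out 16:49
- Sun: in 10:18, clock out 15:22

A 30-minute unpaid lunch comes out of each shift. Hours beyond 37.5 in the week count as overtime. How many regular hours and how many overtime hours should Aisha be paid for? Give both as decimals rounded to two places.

Regular 37.50 hours, overtime 6.23 hours

Wed: 10:07–18:52 = 8 h 45 min; less 30 min break → 8 h 15 min
Thu: 06:04–17:32 = 11 h 28 min; less 30 min break → 10 h 58 min
Fri: 08:49–18:47 = 9 h 58 min; less 30 min break → 9 h 28 min
Sat: 05:50–16:49 = 10 h 59 min; less 30 min break → 10 h 29 min
Sun: 10:18–15:22 = 5 h 4 min; less 30 min break → 4 h 34 min
Total worked: 43 h 44 min = 43.73 h.
Threshold 37.5 h → overtime 6 h 14 min, regular 37 h 30 min.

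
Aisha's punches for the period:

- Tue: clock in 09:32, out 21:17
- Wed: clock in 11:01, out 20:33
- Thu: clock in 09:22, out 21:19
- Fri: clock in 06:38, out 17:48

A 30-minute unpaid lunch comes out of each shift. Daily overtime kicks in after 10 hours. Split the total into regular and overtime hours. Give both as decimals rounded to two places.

Regular 39.03 hours, overtime 3.37 hours

Tue: 09:32–21:17 = 11 h 45 min; less 30 min break → 11 h 15 min
Wed: 11:01–20:33 = 9 h 32 min; less 30 min break → 9 h 2 min
Thu: 09:22–21:19 = 11 h 57 min; less 30 min break → 11 h 27 min
Fri: 06:38–17:48 = 11 h 10 min; less 30 min break → 10 h 40 min
Tue reg 10 h 0 min / OT 1 h 15 min; Wed reg 9 h 2 min / OT 0 h 0 min; Thu reg 10 h 0 min / OT 1 h 27 min; Fri reg 10 h 0 min / OT 0 h 40 min.
Totals: regular 39 h 2 min, overtime 3 h 22 min.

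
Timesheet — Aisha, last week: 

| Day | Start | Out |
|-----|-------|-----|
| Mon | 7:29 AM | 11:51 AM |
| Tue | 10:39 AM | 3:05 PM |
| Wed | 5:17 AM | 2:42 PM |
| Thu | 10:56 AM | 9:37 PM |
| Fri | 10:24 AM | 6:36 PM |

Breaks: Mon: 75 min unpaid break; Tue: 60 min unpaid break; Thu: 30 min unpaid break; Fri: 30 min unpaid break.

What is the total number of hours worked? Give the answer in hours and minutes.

Mon: 7:29 AM–11:51 AM = 4 h 22 min; less 75 min break → 3 h 7 min
Tue: 10:39 AM–3:05 PM = 4 h 26 min; less 60 min break → 3 h 26 min
Wed: 5:17 AM–2:42 PM = 9 h 25 min
Thu: 10:56 AM–9:37 PM = 10 h 41 min; less 30 min break → 10 h 11 min
Fri: 10:24 AM–6:36 PM = 8 h 12 min; less 30 min break → 7 h 42 min
Total: 3 h 7 min + 3 h 26 min + 9 h 25 min + 10 h 11 min + 7 h 42 min = 33 h 51 min.

33 h 51 min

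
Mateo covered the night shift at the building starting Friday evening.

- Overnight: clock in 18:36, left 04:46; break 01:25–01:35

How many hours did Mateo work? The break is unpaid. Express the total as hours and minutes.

10 h 0 min

Overnight: 18:36 → midnight = 5 h 24 min; midnight → 04:46 = 4 h 46 min; span 10 h 10 min; less 10 min break → 10 h 0 min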